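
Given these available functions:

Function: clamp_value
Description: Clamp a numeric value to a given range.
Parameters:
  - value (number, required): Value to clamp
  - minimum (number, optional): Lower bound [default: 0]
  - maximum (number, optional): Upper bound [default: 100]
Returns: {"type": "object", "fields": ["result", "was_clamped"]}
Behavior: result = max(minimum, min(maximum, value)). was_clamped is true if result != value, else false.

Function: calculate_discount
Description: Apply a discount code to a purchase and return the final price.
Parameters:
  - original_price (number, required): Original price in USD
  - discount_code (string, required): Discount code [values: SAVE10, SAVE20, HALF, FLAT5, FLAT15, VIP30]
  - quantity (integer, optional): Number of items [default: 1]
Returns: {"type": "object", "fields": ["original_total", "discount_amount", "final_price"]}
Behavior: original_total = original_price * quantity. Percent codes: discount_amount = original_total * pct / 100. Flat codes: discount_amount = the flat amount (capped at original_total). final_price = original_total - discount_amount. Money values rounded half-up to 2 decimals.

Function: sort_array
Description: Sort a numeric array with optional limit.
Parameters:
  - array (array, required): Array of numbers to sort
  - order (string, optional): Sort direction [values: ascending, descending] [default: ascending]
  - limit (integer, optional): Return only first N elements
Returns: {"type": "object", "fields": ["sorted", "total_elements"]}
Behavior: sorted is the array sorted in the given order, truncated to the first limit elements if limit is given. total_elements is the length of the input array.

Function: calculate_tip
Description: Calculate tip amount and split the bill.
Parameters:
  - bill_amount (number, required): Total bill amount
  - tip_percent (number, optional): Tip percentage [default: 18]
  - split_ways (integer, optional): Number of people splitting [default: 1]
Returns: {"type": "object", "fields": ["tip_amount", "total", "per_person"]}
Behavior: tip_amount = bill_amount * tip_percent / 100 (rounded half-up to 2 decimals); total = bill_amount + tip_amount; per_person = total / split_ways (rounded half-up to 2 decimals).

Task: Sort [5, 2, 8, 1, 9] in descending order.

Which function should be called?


The task needs a function whose description is: Sort a numeric array with optional limit.
sort_array


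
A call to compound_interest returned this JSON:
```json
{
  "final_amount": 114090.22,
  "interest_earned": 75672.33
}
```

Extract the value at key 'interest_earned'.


75672.33


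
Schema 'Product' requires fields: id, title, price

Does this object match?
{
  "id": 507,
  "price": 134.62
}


Checking required fields...
Missing: title
Invalid - missing required field 'title'


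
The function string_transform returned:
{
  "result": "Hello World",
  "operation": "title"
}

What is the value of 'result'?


Hello World


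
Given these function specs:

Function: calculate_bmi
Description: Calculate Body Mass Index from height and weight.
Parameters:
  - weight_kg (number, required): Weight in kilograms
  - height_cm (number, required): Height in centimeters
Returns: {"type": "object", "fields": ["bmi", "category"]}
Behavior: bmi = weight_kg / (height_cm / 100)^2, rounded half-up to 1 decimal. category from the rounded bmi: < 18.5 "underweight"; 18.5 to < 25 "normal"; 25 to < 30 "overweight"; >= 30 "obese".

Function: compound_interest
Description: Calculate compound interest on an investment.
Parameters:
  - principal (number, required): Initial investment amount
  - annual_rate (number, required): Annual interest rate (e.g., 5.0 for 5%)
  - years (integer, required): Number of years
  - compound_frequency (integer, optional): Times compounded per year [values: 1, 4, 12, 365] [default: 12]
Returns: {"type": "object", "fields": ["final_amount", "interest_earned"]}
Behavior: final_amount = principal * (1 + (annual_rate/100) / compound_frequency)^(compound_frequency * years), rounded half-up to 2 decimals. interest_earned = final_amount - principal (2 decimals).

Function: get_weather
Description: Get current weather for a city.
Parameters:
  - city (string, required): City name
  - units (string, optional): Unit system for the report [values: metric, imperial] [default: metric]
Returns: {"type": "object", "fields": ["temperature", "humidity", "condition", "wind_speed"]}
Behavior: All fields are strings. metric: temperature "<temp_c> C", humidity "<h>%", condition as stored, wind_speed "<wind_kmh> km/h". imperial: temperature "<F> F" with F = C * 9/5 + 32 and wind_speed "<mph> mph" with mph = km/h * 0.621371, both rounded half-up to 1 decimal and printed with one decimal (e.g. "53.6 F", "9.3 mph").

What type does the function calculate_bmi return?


The calculate_bmi spec declares Returns: {"type": "object", "fields": ["bmi", "category"]}
Type:
object


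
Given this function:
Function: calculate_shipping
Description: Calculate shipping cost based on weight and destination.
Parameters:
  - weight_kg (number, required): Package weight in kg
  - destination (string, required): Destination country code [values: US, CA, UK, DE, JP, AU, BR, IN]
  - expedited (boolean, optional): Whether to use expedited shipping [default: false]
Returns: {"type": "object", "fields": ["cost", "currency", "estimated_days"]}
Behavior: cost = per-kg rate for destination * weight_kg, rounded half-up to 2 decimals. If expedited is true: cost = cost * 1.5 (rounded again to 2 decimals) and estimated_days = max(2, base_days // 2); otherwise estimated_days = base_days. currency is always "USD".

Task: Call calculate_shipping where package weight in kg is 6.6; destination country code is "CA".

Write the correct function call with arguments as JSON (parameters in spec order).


Mapping each described value to its parameter name:
  'Package weight in kg' -> weight_kg = 6.6
  'Destination country code' -> destination = "CA"
calculate_shipping({"weight_kg": 6.6, "destination": "CA"})


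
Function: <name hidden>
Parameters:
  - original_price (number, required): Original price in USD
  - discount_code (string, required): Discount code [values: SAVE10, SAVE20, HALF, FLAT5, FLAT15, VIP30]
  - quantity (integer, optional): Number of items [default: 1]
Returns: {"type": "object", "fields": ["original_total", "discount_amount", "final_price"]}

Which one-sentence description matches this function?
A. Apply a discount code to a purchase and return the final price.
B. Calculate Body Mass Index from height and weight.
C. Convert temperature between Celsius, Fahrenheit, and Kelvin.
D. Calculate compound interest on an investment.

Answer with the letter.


Parameters original_price, discount_code, quantity and return ["original_total", "discount_amount", "final_price"] fit: Apply a discount code to a purchase and return the final price.
A


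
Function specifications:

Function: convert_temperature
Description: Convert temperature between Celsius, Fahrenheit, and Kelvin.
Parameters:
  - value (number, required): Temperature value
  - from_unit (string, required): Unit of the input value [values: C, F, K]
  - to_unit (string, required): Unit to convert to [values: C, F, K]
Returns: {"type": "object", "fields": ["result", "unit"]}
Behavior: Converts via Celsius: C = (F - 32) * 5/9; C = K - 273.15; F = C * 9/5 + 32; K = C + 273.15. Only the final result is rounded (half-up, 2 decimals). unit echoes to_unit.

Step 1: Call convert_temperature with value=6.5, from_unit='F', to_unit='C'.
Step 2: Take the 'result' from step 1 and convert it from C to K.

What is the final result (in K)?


Step 1: convert_temperature(value=6.5, from_unit=F, to_unit=C)
  To C: (6.5 - 32) * 5/9 = -14.166667
  Target is C: -14.166667
  Round to 2 decimals: -14.17
  -> result = -14.17 C
Step 2: convert_temperature(value=-14.17, from_unit=C, to_unit=K)
  Input already in C: -14.17
  To K: -14.17 + 273.15 = 258.98
  Round to 2 decimals: 258.98
  -> result = 258.98 K
258.98 K


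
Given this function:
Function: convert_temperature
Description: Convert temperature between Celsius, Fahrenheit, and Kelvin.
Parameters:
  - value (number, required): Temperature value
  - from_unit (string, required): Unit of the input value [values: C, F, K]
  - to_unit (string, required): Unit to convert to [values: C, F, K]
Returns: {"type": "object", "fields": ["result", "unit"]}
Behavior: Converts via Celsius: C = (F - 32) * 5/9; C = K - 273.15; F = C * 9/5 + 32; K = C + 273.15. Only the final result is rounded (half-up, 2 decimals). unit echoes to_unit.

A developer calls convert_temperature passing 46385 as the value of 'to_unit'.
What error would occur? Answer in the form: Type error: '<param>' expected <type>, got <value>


Spec: 'to_unit' is declared as string; 46385 is an integer.
Type error: 'to_unit' expected string, got 46385


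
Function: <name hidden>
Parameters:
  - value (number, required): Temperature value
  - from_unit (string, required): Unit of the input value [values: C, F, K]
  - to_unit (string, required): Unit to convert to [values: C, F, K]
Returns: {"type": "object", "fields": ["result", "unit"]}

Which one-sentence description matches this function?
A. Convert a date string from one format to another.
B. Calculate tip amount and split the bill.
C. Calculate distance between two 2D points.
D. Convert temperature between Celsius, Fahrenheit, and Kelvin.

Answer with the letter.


Parameters value, from_unit, to_unit and return ["result", "unit"] fit: Convert temperature between Celsius, Fahrenheit, and Kelvin.
D


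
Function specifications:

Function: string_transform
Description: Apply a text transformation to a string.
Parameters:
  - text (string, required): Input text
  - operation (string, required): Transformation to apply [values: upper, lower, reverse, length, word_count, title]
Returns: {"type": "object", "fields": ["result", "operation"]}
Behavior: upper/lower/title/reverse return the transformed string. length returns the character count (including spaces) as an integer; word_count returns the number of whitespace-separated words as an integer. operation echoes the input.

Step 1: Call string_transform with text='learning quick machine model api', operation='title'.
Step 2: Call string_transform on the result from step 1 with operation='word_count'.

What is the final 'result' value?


Step 1: string_transform(text='learning quick machine model api', operation='title')
  -> result = 'Learning Quick Machine Model Api'
Step 2: string_transform(text='Learning Quick Machine Model Api', operation='word_count')
  words: Learning, Quick, Machine, Model, Api -> 5
  -> result = 5
5


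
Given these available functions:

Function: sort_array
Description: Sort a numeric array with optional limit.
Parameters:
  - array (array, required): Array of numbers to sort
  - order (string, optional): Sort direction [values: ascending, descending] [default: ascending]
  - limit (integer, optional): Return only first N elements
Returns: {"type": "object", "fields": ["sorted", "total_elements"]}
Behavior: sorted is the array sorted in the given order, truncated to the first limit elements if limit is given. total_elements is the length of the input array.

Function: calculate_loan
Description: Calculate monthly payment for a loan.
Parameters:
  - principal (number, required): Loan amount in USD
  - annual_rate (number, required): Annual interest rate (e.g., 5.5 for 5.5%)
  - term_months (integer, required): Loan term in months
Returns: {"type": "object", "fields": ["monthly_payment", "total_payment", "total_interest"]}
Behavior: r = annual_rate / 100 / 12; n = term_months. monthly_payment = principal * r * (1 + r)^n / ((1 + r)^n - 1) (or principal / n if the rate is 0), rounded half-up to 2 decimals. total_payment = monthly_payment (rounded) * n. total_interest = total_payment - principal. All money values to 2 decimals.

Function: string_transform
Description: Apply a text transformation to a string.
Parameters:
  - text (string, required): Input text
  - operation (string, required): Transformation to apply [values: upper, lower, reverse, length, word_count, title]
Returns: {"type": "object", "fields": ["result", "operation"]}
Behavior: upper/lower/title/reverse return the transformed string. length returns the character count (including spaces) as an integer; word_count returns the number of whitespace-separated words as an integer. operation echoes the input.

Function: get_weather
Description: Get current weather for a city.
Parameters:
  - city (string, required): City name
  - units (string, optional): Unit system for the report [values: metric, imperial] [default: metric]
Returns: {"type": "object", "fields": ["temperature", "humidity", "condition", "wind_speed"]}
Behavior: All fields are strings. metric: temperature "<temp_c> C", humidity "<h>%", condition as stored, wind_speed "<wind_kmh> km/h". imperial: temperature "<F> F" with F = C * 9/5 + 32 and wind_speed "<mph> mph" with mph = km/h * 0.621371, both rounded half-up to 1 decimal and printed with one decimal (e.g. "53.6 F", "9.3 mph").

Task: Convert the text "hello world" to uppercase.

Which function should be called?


The task needs a function whose description is: Apply a text transformation to a string.
string_transform


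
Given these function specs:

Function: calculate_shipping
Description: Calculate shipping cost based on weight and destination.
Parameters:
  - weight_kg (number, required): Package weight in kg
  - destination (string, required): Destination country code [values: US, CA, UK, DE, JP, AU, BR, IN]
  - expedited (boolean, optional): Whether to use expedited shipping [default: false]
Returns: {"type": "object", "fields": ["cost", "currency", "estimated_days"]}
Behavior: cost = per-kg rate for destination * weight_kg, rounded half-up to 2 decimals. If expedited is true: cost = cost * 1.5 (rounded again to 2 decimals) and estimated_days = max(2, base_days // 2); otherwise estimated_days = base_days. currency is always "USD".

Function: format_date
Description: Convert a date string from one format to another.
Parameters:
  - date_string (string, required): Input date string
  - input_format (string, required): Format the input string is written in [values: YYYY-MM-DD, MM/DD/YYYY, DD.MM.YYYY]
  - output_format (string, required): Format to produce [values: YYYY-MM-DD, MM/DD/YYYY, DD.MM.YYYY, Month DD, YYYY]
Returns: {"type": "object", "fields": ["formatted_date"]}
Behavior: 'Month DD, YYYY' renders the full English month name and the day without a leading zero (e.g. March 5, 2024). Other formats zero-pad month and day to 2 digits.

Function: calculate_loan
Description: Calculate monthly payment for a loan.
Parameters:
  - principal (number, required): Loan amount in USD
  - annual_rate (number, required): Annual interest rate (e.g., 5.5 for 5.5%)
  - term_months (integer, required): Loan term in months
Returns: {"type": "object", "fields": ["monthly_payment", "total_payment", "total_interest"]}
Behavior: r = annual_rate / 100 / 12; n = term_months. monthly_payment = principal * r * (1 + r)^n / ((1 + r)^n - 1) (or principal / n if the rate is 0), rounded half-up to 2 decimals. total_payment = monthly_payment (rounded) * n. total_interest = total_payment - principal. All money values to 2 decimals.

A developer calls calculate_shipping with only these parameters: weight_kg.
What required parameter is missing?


Required parameters: weight_kg, destination
Provided: weight_kg
Missing: destination
destination


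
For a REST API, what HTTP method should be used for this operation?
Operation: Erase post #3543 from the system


GET = read, POST = create, PUT = update/replace, DELETE = remove
This operation is a removal.
DELETE


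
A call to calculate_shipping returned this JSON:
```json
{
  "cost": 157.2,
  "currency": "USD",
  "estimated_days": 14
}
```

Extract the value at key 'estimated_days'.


14


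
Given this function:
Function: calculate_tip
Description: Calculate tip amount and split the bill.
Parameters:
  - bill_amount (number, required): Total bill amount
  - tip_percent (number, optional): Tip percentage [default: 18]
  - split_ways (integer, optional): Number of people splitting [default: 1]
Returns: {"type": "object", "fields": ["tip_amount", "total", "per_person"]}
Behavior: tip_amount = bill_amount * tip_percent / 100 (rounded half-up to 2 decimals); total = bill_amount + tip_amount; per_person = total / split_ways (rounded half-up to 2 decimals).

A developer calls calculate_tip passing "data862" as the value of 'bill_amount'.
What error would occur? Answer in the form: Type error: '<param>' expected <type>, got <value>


Spec: 'bill_amount' is declared as number; "data862" is a string.
Type error: 'bill_amount' expected number, got "data862"


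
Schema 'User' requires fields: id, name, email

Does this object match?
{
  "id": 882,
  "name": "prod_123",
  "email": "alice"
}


Checking required fields... All present.
Valid - all required fields present


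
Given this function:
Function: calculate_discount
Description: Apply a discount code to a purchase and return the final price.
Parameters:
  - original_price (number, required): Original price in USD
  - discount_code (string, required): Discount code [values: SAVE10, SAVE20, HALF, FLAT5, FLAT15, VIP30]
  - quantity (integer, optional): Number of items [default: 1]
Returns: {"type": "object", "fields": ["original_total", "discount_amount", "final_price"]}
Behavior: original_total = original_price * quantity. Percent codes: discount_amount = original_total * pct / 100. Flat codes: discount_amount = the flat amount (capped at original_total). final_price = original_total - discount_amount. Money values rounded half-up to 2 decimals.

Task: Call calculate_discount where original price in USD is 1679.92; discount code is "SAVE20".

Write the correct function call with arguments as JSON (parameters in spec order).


Mapping each described value to its parameter name:
  'Original price in USD' -> original_price = 1679.92
  'Discount code' -> discount_code = "SAVE20"
calculate_discount({"original_price": 1679.92, "discount_code": "SAVE20"})


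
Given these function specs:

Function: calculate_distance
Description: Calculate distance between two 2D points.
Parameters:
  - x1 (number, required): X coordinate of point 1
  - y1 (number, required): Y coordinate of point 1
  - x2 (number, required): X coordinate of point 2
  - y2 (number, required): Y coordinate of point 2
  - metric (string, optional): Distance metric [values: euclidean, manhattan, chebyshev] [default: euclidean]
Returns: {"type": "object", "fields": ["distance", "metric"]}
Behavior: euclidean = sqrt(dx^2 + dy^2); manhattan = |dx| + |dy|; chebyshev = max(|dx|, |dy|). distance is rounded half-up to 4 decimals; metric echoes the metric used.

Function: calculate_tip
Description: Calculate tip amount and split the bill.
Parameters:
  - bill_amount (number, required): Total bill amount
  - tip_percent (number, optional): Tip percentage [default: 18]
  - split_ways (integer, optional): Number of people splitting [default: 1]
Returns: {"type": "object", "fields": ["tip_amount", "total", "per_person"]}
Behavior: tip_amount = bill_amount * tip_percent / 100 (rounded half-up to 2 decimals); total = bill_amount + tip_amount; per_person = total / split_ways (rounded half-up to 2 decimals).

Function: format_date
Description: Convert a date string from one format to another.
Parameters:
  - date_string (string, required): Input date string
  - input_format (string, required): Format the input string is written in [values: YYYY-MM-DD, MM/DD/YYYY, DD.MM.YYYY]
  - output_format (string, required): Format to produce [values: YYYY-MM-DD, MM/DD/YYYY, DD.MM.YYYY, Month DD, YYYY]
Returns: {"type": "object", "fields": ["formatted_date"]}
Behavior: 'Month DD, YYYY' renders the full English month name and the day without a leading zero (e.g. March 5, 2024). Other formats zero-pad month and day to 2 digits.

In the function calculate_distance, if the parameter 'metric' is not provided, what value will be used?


The calculate_distance spec declares:
  - metric (string, optional): Distance metric [values: euclidean, manhattan, chebyshev] [default: euclidean]
Default:
euclidean


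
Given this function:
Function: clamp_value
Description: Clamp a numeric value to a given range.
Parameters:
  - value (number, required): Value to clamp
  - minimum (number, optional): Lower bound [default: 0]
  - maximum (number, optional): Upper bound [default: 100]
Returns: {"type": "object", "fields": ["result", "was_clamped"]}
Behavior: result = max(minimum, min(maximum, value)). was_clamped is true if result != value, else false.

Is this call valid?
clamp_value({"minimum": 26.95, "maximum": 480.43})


Checking required parameters...
Missing required parameter: value
Invalid - missing required parameter 'value'


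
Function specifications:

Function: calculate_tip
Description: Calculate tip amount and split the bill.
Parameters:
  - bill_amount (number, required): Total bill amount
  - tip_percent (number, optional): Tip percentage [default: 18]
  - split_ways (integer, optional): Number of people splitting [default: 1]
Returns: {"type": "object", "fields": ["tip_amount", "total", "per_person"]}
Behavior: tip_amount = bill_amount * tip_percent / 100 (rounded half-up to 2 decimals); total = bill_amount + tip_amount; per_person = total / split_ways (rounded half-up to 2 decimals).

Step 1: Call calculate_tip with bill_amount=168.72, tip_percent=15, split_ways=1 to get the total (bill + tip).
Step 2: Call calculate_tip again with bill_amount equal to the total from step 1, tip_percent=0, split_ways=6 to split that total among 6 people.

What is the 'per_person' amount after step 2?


Step 1: calculate_tip(bill_amount=168.72, tip_percent=15, split_ways=1)
  tip_amount = 168.72 * 15/100 = 25.308 -> 25.31
  total = 168.72 + 25.31 = 194.03
  per_person = 194.03 / 1 = 194.03 -> 194.03
  -> total = 194.03
Step 2: calculate_tip(bill_amount=194.03, tip_percent=0, split_ways=6)
  tip_amount = 194.03 * 0/100 = 0 -> 0.00
  total = 194.03 + 0.00 = 194.03
  per_person = 194.03 / 6 = 32.338333 -> 32.34
  -> per_person = 32.34
$32.34


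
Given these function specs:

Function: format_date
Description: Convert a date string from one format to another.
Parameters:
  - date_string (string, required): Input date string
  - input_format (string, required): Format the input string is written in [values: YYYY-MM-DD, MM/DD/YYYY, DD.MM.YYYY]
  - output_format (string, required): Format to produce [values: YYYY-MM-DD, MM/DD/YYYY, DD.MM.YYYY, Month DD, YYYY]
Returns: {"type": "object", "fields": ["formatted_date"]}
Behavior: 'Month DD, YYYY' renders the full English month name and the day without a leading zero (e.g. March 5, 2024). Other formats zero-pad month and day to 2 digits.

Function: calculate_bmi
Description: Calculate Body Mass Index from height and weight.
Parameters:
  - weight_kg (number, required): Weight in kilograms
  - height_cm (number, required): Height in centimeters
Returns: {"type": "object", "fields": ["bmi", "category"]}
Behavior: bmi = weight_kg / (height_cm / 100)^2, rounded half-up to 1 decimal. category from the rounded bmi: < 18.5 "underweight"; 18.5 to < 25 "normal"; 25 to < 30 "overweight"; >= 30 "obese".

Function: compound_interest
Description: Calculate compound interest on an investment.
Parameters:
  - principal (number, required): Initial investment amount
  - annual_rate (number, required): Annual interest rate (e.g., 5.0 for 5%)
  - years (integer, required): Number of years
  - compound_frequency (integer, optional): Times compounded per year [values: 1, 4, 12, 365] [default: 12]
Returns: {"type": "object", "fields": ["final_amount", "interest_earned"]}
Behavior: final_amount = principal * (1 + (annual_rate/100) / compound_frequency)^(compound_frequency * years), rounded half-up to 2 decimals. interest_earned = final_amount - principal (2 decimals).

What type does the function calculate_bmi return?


The calculate_bmi spec declares Returns: {"type": "object", "fields": ["bmi", "category"]}
Type:
object


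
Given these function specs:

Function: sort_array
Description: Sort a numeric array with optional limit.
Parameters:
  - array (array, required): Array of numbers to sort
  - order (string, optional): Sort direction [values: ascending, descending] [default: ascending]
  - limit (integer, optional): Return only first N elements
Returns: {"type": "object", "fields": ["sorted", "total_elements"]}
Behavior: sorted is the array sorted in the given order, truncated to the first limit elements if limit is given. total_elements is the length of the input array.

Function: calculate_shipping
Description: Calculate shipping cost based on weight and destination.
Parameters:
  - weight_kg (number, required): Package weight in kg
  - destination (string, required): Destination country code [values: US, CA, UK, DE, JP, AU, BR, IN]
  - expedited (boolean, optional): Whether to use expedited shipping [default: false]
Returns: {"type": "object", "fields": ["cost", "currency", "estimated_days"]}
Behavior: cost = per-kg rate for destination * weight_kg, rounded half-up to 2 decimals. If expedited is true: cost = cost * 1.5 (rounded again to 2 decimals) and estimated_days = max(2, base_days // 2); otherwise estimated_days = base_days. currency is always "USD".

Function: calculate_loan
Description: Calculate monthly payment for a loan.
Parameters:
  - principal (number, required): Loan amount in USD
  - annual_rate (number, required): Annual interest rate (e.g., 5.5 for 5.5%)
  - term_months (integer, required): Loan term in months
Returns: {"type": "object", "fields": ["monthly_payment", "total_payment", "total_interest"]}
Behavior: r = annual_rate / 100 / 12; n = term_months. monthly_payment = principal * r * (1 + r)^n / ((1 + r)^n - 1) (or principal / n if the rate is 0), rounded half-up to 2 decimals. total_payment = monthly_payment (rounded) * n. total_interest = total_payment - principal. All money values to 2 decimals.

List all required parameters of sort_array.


Parameters of sort_array and their required/optional flag:
  array: required
  order: optional
  limit: optional
array


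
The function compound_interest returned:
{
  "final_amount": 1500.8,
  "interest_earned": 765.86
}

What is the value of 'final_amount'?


1500.8


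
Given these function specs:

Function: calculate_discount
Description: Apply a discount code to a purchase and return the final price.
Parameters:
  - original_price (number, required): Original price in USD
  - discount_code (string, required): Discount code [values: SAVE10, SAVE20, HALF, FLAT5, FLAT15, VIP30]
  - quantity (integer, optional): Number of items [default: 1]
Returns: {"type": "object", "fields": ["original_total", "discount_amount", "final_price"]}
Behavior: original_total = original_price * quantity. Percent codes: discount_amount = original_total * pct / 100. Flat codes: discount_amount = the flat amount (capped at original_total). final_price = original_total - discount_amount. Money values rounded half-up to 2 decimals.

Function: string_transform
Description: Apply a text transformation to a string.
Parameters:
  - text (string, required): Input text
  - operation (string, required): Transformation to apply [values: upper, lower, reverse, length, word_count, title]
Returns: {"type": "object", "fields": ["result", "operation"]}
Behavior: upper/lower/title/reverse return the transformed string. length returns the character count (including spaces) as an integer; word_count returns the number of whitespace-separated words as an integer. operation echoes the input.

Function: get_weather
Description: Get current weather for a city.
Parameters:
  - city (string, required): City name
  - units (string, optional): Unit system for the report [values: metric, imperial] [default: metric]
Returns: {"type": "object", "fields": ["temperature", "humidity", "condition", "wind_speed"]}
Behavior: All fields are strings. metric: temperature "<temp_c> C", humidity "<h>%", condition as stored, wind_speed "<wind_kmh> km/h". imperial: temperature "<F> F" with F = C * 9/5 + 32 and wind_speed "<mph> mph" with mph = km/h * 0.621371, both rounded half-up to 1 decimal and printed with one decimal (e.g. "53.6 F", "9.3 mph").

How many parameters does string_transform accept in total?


Parameters of string_transform: text (required), operation (required)
Total:
2


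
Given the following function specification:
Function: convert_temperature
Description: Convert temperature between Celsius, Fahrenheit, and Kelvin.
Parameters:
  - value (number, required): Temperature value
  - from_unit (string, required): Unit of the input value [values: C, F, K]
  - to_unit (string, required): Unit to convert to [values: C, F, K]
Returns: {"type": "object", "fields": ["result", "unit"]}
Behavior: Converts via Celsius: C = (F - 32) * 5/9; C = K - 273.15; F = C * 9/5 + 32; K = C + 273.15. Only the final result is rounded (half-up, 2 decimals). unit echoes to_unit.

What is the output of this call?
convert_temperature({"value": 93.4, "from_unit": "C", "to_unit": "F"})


Input already in C: 93.4
To F: 93.4 * 9/5 + 32 = 200.12
Round to 2 decimals: 200.12
Output:
{"result": 200.12, "unit": "F"}


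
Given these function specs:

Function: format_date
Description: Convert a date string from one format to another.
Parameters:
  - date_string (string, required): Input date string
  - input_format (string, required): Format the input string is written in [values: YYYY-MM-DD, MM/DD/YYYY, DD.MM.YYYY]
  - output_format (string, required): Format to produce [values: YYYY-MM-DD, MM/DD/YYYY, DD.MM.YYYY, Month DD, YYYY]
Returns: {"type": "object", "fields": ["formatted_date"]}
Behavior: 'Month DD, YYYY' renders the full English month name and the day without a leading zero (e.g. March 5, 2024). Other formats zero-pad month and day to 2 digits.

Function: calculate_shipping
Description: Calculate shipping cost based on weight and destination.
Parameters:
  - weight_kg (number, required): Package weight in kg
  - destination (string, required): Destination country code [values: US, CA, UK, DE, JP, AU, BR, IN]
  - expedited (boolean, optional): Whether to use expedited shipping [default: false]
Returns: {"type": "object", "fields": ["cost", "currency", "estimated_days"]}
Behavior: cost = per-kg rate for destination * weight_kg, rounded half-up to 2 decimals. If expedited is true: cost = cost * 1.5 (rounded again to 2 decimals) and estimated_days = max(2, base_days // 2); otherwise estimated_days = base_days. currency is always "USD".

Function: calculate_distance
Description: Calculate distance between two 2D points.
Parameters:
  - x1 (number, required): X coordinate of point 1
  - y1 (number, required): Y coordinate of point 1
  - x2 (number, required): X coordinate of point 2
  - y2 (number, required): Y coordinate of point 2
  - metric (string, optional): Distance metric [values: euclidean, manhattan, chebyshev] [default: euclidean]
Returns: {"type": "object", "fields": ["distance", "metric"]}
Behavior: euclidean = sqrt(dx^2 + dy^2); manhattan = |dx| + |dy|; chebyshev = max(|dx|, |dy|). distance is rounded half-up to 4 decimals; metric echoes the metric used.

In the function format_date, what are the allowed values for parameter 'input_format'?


The format_date spec declares:
  - input_format (string, required): Format the input string is written in [values: YYYY-MM-DD, MM/DD/YYYY, DD.MM.YYYY]
Allowed values:
YYYY-MM-DD, MM/DD/YYYY, DD.MM.YYYY


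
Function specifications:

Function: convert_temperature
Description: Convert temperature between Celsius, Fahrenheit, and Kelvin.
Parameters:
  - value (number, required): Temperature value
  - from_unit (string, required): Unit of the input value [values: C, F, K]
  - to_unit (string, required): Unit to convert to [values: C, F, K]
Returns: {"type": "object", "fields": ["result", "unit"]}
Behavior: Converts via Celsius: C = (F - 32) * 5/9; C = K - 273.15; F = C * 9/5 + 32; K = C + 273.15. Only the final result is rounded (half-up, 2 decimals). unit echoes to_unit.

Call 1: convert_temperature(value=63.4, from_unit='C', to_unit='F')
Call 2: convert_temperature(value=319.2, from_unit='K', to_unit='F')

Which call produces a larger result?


Call 1:
  Input already in C: 63.4
  To F: 63.4 * 9/5 + 32 = 146.12
  Round to 2 decimals: 146.12
  -> 146.12 F
Call 2:
  To C: 319.2 - 273.15 = 46.05
  To F: 46.05 * 9/5 + 32 = 114.89
  Round to 2 decimals: 114.89
  -> 114.89 F
Call 1 (146.12 F)


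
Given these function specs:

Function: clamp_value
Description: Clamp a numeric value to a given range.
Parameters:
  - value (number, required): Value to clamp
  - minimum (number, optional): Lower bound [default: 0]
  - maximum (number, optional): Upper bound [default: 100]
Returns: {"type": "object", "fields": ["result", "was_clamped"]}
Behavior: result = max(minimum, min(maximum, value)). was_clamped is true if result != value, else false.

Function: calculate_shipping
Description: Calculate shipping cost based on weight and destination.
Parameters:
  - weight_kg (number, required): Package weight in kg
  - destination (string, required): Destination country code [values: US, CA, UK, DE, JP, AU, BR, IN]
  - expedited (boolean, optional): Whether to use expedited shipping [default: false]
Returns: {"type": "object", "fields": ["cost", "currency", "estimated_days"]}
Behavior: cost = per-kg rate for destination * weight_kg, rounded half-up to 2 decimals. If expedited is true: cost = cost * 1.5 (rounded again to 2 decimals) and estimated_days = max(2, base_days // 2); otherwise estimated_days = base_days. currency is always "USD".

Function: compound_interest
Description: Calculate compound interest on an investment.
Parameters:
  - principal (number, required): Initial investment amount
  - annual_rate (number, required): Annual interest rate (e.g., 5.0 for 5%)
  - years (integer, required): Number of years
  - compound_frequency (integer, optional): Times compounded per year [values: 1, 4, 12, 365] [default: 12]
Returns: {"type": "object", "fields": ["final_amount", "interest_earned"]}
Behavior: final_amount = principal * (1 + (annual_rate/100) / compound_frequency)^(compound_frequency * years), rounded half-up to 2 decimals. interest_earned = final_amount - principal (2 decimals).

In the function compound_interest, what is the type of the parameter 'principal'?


The compound_interest spec declares:
  - principal (number, required): Initial investment amount
Type:
number


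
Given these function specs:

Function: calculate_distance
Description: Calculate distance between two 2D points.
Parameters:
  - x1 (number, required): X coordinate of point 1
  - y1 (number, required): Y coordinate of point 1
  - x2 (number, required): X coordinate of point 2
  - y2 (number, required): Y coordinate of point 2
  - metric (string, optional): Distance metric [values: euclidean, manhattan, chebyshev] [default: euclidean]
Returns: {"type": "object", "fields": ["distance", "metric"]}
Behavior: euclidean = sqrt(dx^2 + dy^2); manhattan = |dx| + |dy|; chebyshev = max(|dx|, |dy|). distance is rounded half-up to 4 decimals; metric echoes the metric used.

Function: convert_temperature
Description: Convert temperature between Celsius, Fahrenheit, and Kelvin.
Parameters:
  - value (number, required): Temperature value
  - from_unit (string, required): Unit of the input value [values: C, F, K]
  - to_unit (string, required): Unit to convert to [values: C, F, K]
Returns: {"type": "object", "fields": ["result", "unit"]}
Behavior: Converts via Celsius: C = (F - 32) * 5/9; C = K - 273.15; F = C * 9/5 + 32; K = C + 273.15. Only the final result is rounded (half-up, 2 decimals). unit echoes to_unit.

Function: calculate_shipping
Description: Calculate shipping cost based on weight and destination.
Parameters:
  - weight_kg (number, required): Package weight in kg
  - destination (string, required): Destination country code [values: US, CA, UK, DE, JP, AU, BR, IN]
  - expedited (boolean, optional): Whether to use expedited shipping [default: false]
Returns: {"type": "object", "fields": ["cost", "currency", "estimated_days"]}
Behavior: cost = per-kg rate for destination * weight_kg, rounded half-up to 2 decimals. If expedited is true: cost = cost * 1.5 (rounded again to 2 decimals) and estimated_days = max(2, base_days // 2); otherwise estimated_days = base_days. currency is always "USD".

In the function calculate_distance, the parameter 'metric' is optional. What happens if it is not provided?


The calculate_distance spec declares:
  - metric (string, optional): Distance metric [values: euclidean, manhattan, chebyshev] [default: euclidean]
It defaults to euclidean


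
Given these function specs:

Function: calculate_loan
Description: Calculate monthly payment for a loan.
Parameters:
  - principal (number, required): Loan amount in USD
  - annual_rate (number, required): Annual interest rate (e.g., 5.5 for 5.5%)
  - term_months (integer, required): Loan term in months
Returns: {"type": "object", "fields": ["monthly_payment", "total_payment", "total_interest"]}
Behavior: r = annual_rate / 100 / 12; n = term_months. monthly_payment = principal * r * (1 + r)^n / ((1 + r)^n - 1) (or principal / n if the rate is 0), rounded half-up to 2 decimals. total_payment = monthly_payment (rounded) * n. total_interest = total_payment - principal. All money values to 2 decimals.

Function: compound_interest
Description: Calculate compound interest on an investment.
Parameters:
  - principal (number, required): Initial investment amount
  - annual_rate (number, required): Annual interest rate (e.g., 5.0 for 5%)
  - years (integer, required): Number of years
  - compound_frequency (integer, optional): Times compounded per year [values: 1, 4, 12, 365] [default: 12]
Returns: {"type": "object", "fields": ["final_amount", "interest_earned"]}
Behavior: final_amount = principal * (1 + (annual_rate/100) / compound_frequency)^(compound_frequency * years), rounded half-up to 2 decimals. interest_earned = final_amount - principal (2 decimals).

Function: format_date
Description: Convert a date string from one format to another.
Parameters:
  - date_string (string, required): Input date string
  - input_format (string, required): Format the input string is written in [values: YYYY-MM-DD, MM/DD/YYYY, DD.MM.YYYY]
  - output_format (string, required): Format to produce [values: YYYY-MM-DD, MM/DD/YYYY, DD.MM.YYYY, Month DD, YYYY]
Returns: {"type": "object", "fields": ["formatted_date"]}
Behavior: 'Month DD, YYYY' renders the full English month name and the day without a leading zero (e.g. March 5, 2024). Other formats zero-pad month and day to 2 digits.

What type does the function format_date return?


The format_date spec declares Returns: {"type": "object", "fields": ["formatted_date"]}
Type:
object


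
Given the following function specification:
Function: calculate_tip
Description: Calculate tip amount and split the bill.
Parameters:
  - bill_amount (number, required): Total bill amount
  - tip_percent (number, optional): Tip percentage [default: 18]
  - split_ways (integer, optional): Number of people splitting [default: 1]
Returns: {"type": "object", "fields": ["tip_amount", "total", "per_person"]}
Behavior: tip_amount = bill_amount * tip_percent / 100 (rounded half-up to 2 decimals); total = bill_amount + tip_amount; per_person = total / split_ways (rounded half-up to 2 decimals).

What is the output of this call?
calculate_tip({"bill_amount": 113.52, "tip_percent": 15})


Defaults applied: split_ways=1
tip_amount = 113.52 * 15/100 = 17.028 -> 17.03
total = 113.52 + 17.03 = 130.55
per_person = 130.55 / 1 = 130.55 -> 130.55
Output:
{"tip_amount": 17.03, "total": 130.55, "per_person": 130.55}


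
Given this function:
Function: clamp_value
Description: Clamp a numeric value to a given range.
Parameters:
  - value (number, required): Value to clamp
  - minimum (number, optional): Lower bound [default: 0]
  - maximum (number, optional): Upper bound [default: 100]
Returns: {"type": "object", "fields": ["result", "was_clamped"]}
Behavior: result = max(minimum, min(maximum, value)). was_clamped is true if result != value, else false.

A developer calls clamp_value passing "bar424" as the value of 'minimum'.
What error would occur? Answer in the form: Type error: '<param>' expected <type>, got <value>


Spec: 'minimum' is declared as number; "bar424" is a string.
Type error: 'minimum' expected number, got "bar424"
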